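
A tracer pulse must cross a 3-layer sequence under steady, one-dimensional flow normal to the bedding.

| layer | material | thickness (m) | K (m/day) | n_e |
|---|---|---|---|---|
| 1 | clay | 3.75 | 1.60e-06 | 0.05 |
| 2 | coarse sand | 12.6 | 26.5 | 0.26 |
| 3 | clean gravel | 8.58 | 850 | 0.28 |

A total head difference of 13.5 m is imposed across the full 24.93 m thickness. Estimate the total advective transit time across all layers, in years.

With flow normal to the layers, continuity requires the same specific discharge q through every layer.
Σ(b_i/K_i) = 3.75/1.60e-06 + 12.6/26.5 + 8.58/850 = 2.344e+06 d.
q = Δh / Σ(b_i/K_i) = 13.5 / 2.344e+06 = 5.760e-06 m/day.
In each layer the seepage velocity is v_i = q/n_i, so the layer transit time is t_i = b_i·n_i / q:
  layer 1 (clay): t_1 = 3.75 × 0.05 / 5.760e-06 = 32552 d
  layer 2 (coarse sand): t_2 = 12.6 × 0.26 / 5.760e-06 = 5.688e+05 d
  layer 3 (clean gravel): t_3 = 8.58 × 0.28 / 5.760e-06 = 4.171e+05 d
Total t = Σ t_i = 1.018e+06 days = 2788 years.

2790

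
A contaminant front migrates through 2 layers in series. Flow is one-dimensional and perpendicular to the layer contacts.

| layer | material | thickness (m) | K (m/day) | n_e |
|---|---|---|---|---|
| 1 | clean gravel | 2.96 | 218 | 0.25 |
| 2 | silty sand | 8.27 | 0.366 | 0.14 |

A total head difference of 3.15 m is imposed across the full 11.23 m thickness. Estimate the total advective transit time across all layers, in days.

With flow normal to the layers, continuity requires the same specific discharge q through every layer.
Σ(b_i/K_i) = 2.96/218 + 8.27/0.366 = 22.61 d.
q = Δh / Σ(b_i/K_i) = 3.15 / 22.61 = 0.1393 m/day.
In each layer the seepage velocity is v_i = q/n_i, so the layer transit time is t_i = b_i·n_i / q:
  layer 1 (clean gravel): t_1 = 2.96 × 0.25 / 0.1393 = 5.311 d
  layer 2 (silty sand): t_2 = 8.27 × 0.14 / 0.1393 = 8.310 d
Total t = Σ t_i = 13.62 days.

13.6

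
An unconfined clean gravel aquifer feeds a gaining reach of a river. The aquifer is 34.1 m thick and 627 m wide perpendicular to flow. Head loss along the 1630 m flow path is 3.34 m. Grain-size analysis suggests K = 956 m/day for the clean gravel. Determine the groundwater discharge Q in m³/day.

Cross-sectional area A = 627 × 34.1 = 21381 m².
Hydraulic gradient i = Δh / L = 3.34 / 1630 = 0.002049.
Darcy's law: Q = K · A · i = 956.0 × 21381 × 0.002049 = 41883 m³/day.

41900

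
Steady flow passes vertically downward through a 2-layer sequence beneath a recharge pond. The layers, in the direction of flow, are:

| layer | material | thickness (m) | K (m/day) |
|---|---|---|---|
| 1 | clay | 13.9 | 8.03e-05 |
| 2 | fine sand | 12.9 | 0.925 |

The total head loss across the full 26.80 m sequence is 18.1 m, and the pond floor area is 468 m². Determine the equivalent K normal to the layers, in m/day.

0.000155

Flow is perpendicular to layering, so the layers act in series and the equivalent K is the thickness-weighted harmonic mean.
Total thickness L = 13.9 + 12.9 = 26.80 m.
Σ(b_i/K_i) = 13.9/8.03e-05 + 12.9/0.925 = 1.731e+05 d.
K_eq = L / Σ(b_i/K_i) = 26.80 / 1.731e+05 = 0.0001548 m/day.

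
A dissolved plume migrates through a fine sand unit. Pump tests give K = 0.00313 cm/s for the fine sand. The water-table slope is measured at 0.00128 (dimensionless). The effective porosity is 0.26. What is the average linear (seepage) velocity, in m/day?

Convert K: 0.00313 cm/s × 864 = 2.704 m/day.
Hydraulic gradient i = 0.00128.
Darcy flux q = K · i = 2.704 × 0.001280 = 0.003462 m/day.
Seepage velocity v = q / n_e = 0.003462 / 0.26 = 0.01331 m/day.

0.0133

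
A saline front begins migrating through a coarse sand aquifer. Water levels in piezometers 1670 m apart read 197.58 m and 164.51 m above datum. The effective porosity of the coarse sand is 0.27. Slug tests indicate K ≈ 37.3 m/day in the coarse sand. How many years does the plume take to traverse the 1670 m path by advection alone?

1.67

Hydraulic gradient i = (197.58 − 164.51) / 1670 = 33.07 / 1670 = 0.01980.
Darcy flux q = K · i = 37.30 × 0.01980 = 0.7386 m/day.
Seepage velocity v = q / n_e = 0.7386 / 0.27 = 2.736 m/day.
Travel time t = L / v = 1670 / 2.736 = 610.5 days = 1.671 years.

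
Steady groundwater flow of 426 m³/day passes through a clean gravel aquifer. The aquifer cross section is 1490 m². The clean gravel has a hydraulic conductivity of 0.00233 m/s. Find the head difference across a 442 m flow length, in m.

0.628

Convert K: 0.00233 m/s × 86400 = 201.3 m/day.
From Q = K·A·i, i = Q / (K·A) = 426 / (201.3 × 1490) = 0.001420.
Head loss Δh = i · L = 0.001420 × 442 = 0.6277 m.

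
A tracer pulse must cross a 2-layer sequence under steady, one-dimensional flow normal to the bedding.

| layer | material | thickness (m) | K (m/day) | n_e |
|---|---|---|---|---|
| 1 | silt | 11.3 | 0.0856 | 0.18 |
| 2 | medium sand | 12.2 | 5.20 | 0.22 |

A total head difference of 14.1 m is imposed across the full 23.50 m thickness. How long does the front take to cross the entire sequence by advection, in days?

With flow normal to the layers, continuity requires the same specific discharge q through every layer.
Σ(b_i/K_i) = 11.3/0.0856 + 12.2/5.20 = 134.4 d.
q = Δh / Σ(b_i/K_i) = 14.1 / 134.4 = 0.1049 m/day.
In each layer the seepage velocity is v_i = q/n_i, so the layer transit time is t_i = b_i·n_i / q:
  layer 1 (silt): t_1 = 11.3 × 0.18 / 0.1049 = 19.38 d
  layer 2 (medium sand): t_2 = 12.2 × 0.22 / 0.1049 = 25.58 d
Total t = Σ t_i = 44.96 days.

45.0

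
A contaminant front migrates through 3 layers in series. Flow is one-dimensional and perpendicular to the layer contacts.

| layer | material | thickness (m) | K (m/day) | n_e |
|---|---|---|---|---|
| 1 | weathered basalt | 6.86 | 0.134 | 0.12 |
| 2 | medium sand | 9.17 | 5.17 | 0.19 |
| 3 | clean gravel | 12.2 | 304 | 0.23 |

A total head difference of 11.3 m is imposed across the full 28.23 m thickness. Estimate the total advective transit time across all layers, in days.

With flow normal to the layers, continuity requires the same specific discharge q through every layer.
Σ(b_i/K_i) = 6.86/0.134 + 9.17/5.17 + 12.2/304 = 53.01 d.
q = Δh / Σ(b_i/K_i) = 11.3 / 53.01 = 0.2132 m/day.
In each layer the seepage velocity is v_i = q/n_i, so the layer transit time is t_i = b_i·n_i / q:
  layer 1 (weathered basalt): t_1 = 6.86 × 0.12 / 0.2132 = 3.862 d
  layer 2 (medium sand): t_2 = 9.17 × 0.19 / 0.2132 = 8.173 d
  layer 3 (clean gravel): t_3 = 12.2 × 0.23 / 0.2132 = 13.16 d
Total t = Σ t_i = 25.20 days.

25.2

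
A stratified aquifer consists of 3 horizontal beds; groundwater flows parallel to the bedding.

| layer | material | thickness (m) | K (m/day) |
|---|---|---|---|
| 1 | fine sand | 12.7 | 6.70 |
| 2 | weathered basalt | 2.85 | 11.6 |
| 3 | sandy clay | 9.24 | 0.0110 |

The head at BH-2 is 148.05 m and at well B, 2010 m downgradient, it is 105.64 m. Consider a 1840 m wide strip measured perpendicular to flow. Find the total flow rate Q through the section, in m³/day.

4590

Flow is parallel to layering, so each bed carries its own Darcy discharge and the transmissivities add.
Σ(K_i·b_i) = 6.70×12.7 + 11.6×2.85 + 0.0110×9.24 = 118.3 m²/day.
Hydraulic gradient i = (148.05 − 105.64) / 2010 = 42.41 / 2010 = 0.02110.
Q = Σ(K_i·b_i) · W · i = 118.3 × 1840 × 0.02110 = 4591 m³/day.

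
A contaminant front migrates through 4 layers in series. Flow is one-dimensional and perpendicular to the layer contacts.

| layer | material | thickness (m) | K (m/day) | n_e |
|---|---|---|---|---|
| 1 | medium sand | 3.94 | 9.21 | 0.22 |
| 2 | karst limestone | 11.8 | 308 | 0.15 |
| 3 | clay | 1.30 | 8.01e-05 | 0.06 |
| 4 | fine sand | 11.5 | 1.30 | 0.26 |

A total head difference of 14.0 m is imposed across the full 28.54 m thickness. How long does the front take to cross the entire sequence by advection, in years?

18.1

With flow normal to the layers, continuity requires the same specific discharge q through every layer.
Σ(b_i/K_i) = 3.94/9.21 + 11.8/308 + 1.30/8.01e-05 + 11.5/1.30 = 16239 d.
q = Δh / Σ(b_i/K_i) = 14.0 / 16239 = 0.0008621 m/day.
In each layer the seepage velocity is v_i = q/n_i, so the layer transit time is t_i = b_i·n_i / q:
  layer 1 (medium sand): t_1 = 3.94 × 0.22 / 0.0008621 = 1005 d
  layer 2 (karst limestone): t_2 = 11.8 × 0.15 / 0.0008621 = 2053 d
  layer 3 (clay): t_3 = 1.30 × 0.06 / 0.0008621 = 90.47 d
  layer 4 (fine sand): t_4 = 11.5 × 0.26 / 0.0008621 = 3468 d
Total t = Σ t_i = 6617 days = 18.12 years.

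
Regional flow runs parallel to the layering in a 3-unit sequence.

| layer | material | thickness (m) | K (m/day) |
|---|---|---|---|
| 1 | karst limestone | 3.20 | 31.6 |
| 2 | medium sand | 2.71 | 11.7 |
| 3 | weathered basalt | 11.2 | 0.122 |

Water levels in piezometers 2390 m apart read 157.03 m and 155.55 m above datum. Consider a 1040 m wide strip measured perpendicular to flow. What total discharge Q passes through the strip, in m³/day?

86.4

Flow is parallel to layering, so each bed carries its own Darcy discharge and the transmissivities add.
Σ(K_i·b_i) = 31.6×3.20 + 11.7×2.71 + 0.122×11.2 = 134.2 m²/day.
Hydraulic gradient i = (157.03 − 155.55) / 2390 = 1.48 / 2390 = 0.0006192.
Q = Σ(K_i·b_i) · W · i = 134.2 × 1040 × 0.0006192 = 86.42 m³/day.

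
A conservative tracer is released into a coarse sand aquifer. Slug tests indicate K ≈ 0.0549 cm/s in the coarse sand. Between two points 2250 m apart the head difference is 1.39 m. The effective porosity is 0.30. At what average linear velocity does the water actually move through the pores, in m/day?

Convert K: 0.0549 cm/s × 864 = 47.43 m/day.
Hydraulic gradient i = Δh / L = 1.39 / 2250 = 0.0006178.
Darcy flux q = K · i = 47.43 × 0.0006178 = 0.02930 m/day.
Seepage velocity v = q / n_e = 0.02930 / 0.30 = 0.09768 m/day.

0.0977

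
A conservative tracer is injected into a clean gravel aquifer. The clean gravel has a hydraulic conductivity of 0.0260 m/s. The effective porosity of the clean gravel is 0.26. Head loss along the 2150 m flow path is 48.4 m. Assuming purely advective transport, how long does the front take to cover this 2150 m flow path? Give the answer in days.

Convert K: 0.0260 m/s × 86400 = 2246 m/day.
Hydraulic gradient i = Δh / L = 48.4 / 2150 = 0.02251.
Darcy flux q = K · i = 2246 × 0.02251 = 50.57 m/day.
Seepage velocity v = q / n_e = 50.57 / 0.26 = 194.5 m/day.
Travel time t = L / v = 2150 / 194.5 = 11.05 days.

11.1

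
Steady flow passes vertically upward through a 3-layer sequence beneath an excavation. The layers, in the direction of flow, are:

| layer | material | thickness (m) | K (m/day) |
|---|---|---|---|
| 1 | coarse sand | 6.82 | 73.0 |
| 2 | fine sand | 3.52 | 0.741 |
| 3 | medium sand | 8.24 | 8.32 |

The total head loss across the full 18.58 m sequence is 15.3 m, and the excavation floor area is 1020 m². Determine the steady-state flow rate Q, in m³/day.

2670

Flow is perpendicular to layering, so the layers act in series and the equivalent K is the thickness-weighted harmonic mean.
Total thickness L = 6.82 + 3.52 + 8.24 = 18.58 m.
Σ(b_i/K_i) = 6.82/73.0 + 3.52/0.741 + 8.24/8.32 = 5.834 d.
K_eq = L / Σ(b_i/K_i) = 18.58 / 5.834 = 3.185 m/day.
Q = K_eq · A · (Δh/L) = 3.185 × 1020 × (15.3/18.58) = 2675 m³/day.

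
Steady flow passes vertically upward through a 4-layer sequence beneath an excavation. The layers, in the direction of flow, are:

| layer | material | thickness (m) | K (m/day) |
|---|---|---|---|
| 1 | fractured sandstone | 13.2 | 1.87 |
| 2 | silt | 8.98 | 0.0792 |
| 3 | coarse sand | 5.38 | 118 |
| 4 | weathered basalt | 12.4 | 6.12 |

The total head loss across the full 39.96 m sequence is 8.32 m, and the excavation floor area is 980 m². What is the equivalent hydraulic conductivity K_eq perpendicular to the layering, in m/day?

Flow is perpendicular to layering, so the layers act in series and the equivalent K is the thickness-weighted harmonic mean.
Total thickness L = 13.2 + 8.98 + 5.38 + 12.4 = 39.96 m.
Σ(b_i/K_i) = 13.2/1.87 + 8.98/0.0792 + 5.38/118 + 12.4/6.12 = 122.5 d.
K_eq = L / Σ(b_i/K_i) = 39.96 / 122.5 = 0.3262 m/day.

0.326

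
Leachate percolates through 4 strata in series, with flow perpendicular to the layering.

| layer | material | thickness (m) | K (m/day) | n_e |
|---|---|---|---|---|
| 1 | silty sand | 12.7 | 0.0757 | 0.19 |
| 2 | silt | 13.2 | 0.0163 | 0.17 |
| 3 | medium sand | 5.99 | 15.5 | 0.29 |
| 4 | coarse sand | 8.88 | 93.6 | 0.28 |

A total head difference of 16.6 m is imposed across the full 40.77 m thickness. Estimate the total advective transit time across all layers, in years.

With flow normal to the layers, continuity requires the same specific discharge q through every layer.
Σ(b_i/K_i) = 12.7/0.0757 + 13.2/0.0163 + 5.99/15.5 + 8.88/93.6 = 978.1 d.
q = Δh / Σ(b_i/K_i) = 16.6 / 978.1 = 0.01697 m/day.
In each layer the seepage velocity is v_i = q/n_i, so the layer transit time is t_i = b_i·n_i / q:
  layer 1 (silty sand): t_1 = 12.7 × 0.19 / 0.01697 = 142.2 d
  layer 2 (silt): t_2 = 13.2 × 0.17 / 0.01697 = 132.2 d
  layer 3 (medium sand): t_3 = 5.99 × 0.29 / 0.01697 = 102.3 d
  layer 4 (coarse sand): t_4 = 8.88 × 0.28 / 0.01697 = 146.5 d
Total t = Σ t_i = 523.2 days = 1.433 years.

1.43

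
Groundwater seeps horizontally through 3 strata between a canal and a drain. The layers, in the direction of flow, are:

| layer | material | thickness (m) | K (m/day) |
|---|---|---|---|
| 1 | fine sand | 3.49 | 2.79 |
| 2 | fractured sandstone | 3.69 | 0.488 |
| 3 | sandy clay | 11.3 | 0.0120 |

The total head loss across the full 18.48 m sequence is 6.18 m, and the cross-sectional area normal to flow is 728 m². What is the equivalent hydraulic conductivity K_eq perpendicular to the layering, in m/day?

Flow is perpendicular to layering, so the layers act in series and the equivalent K is the thickness-weighted harmonic mean.
Total thickness L = 3.49 + 3.69 + 11.3 = 18.48 m.
Σ(b_i/K_i) = 3.49/2.79 + 3.69/0.488 + 11.3/0.0120 = 950.5 d.
K_eq = L / Σ(b_i/K_i) = 18.48 / 950.5 = 0.01944 m/day.

0.0194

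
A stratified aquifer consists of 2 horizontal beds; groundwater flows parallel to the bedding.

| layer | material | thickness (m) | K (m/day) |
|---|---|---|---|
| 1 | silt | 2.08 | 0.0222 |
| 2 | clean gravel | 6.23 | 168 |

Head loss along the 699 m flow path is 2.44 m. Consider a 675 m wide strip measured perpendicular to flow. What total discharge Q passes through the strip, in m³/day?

2470

Flow is parallel to layering, so each bed carries its own Darcy discharge and the transmissivities add.
Σ(K_i·b_i) = 0.0222×2.08 + 168×6.23 = 1047 m²/day.
Hydraulic gradient i = Δh / L = 2.44 / 699 = 0.003491.
Q = Σ(K_i·b_i) · W · i = 1047 × 675 × 0.003491 = 2466 m³/day.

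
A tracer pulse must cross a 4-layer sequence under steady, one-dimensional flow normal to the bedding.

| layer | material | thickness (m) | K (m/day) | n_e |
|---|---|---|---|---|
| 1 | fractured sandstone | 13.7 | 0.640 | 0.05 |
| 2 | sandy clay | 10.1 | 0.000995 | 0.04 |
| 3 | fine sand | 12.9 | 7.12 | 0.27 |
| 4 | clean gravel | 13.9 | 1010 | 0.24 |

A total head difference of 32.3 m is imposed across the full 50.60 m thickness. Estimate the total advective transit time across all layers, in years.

With flow normal to the layers, continuity requires the same specific discharge q through every layer.
Σ(b_i/K_i) = 13.7/0.640 + 10.1/0.000995 + 12.9/7.12 + 13.9/1010 = 10174 d.
q = Δh / Σ(b_i/K_i) = 32.3 / 10174 = 0.003175 m/day.
In each layer the seepage velocity is v_i = q/n_i, so the layer transit time is t_i = b_i·n_i / q:
  layer 1 (fractured sandstone): t_1 = 13.7 × 0.05 / 0.003175 = 215.8 d
  layer 2 (sandy clay): t_2 = 10.1 × 0.04 / 0.003175 = 127.3 d
  layer 3 (fine sand): t_3 = 12.9 × 0.27 / 0.003175 = 1097 d
  layer 4 (clean gravel): t_4 = 13.9 × 0.24 / 0.003175 = 1051 d
Total t = Σ t_i = 2491 days = 6.820 years.

6.82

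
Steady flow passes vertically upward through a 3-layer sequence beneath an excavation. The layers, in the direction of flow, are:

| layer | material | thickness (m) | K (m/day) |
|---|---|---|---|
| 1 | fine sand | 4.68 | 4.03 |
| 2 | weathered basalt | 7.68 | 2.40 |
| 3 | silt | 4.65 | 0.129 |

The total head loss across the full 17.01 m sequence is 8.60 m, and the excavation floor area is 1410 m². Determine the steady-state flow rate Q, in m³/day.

300

Flow is perpendicular to layering, so the layers act in series and the equivalent K is the thickness-weighted harmonic mean.
Total thickness L = 4.68 + 7.68 + 4.65 = 17.01 m.
Σ(b_i/K_i) = 4.68/4.03 + 7.68/2.40 + 4.65/0.129 = 40.41 d.
K_eq = L / Σ(b_i/K_i) = 17.01 / 40.41 = 0.4210 m/day.
Q = K_eq · A · (Δh/L) = 0.4210 × 1410 × (8.60/17.01) = 300.1 m³/day.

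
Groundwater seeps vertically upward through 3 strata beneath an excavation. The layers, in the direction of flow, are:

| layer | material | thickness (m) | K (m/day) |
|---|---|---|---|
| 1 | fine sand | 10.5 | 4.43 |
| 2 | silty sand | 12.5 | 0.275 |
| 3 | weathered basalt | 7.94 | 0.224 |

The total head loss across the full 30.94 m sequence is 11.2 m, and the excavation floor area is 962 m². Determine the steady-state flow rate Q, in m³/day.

Flow is perpendicular to layering, so the layers act in series and the equivalent K is the thickness-weighted harmonic mean.
Total thickness L = 10.5 + 12.5 + 7.94 = 30.94 m.
Σ(b_i/K_i) = 10.5/4.43 + 12.5/0.275 + 7.94/0.224 = 83.27 d.
K_eq = L / Σ(b_i/K_i) = 30.94 / 83.27 = 0.3716 m/day.
Q = K_eq · A · (Δh/L) = 0.3716 × 962 × (11.2/30.94) = 129.4 m³/day.

129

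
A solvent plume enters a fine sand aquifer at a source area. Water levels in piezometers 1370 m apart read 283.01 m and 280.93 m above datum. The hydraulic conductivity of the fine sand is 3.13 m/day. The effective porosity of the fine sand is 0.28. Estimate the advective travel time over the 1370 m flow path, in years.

Hydraulic gradient i = (283.01 − 280.93) / 1370 = 2.08 / 1370 = 0.001518.
Darcy flux q = K · i = 3.130 × 0.001518 = 0.004752 m/day.
Seepage velocity v = q / n_e = 0.004752 / 0.28 = 0.01697 m/day.
Travel time t = L / v = 1370 / 0.01697 = 80722 days = 221.0 years.

221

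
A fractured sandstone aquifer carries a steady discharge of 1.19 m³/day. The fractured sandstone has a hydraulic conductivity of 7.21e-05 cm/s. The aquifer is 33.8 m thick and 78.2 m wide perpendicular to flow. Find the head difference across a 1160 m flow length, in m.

8.38

Convert K: 7.21e-05 cm/s × 864 = 0.06229 m/day.
Cross-sectional area A = 78.2 × 33.8 = 2643 m².
From Q = K·A·i, i = Q / (K·A) = 1.19 / (0.06229 × 2643) = 0.007227.
Head loss Δh = i · L = 0.007227 × 1160 = 8.384 m.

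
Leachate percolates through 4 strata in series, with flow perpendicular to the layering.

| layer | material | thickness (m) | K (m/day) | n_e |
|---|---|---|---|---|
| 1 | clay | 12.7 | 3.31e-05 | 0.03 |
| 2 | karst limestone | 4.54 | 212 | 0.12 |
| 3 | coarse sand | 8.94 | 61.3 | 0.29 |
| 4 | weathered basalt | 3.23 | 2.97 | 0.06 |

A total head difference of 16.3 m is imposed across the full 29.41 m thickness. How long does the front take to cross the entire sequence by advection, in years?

With flow normal to the layers, continuity requires the same specific discharge q through every layer.
Σ(b_i/K_i) = 12.7/3.31e-05 + 4.54/212 + 8.94/61.3 + 3.23/2.97 = 3.837e+05 d.
q = Δh / Σ(b_i/K_i) = 16.3 / 3.837e+05 = 4.248e-05 m/day.
In each layer the seepage velocity is v_i = q/n_i, so the layer transit time is t_i = b_i·n_i / q:
  layer 1 (clay): t_1 = 12.7 × 0.03 / 4.248e-05 = 8968 d
  layer 2 (karst limestone): t_2 = 4.54 × 0.12 / 4.248e-05 = 12824 d
  layer 3 (coarse sand): t_3 = 8.94 × 0.29 / 4.248e-05 = 61027 d
  layer 4 (weathered basalt): t_4 = 3.23 × 0.06 / 4.248e-05 = 4562 d
Total t = Σ t_i = 87382 days = 239.2 years.

239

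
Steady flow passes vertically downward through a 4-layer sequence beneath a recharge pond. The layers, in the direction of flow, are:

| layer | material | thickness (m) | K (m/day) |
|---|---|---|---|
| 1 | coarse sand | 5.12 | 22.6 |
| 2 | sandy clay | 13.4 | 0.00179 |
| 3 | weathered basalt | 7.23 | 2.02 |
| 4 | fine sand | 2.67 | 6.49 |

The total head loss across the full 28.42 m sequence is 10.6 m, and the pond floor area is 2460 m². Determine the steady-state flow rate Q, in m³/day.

3.48

Flow is perpendicular to layering, so the layers act in series and the equivalent K is the thickness-weighted harmonic mean.
Total thickness L = 5.12 + 13.4 + 7.23 + 2.67 = 28.42 m.
Σ(b_i/K_i) = 5.12/22.6 + 13.4/0.00179 + 7.23/2.02 + 2.67/6.49 = 7490 d.
K_eq = L / Σ(b_i/K_i) = 28.42 / 7490 = 0.003794 m/day.
Q = K_eq · A · (Δh/L) = 0.003794 × 2460 × (10.6/28.42) = 3.481 m³/day.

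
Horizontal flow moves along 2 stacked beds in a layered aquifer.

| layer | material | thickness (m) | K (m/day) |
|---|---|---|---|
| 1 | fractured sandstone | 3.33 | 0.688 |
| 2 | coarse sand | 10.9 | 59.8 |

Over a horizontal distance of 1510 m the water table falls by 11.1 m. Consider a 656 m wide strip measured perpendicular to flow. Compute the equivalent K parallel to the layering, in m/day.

Flow is parallel to layering, so each bed carries its own Darcy discharge and the transmissivities add.
Σ(K_i·b_i) = 0.688×3.33 + 59.8×10.9 = 654.1 m²/day.
Total thickness b = 14.23 m, so K_eq = Σ(K_i·b_i)/b = 45.97 m/day.

46.0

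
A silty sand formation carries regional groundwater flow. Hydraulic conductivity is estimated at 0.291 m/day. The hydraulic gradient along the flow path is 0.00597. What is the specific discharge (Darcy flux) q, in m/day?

0.00174

Hydraulic gradient i = 0.00597.
Specific discharge q = K · i = 0.2910 × 0.005970 = 0.001737 m/day.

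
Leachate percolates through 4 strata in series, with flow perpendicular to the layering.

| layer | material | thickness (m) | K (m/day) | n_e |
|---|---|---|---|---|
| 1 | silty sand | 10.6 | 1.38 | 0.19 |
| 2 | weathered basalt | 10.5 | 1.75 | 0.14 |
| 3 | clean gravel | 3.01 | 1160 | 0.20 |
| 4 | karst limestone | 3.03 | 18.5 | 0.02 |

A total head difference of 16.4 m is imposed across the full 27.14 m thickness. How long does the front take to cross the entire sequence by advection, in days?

With flow normal to the layers, continuity requires the same specific discharge q through every layer.
Σ(b_i/K_i) = 10.6/1.38 + 10.5/1.75 + 3.01/1160 + 3.03/18.5 = 13.85 d.
q = Δh / Σ(b_i/K_i) = 16.4 / 13.85 = 1.184 m/day.
In each layer the seepage velocity is v_i = q/n_i, so the layer transit time is t_i = b_i·n_i / q:
  layer 1 (silty sand): t_1 = 10.6 × 0.19 / 1.184 = 1.701 d
  layer 2 (weathered basalt): t_2 = 10.5 × 0.14 / 1.184 = 1.241 d
  layer 3 (clean gravel): t_3 = 3.01 × 0.20 / 1.184 = 0.5083 d
  layer 4 (karst limestone): t_4 = 3.03 × 0.02 / 1.184 = 0.05117 d
Total t = Σ t_i = 3.501 days.

3.50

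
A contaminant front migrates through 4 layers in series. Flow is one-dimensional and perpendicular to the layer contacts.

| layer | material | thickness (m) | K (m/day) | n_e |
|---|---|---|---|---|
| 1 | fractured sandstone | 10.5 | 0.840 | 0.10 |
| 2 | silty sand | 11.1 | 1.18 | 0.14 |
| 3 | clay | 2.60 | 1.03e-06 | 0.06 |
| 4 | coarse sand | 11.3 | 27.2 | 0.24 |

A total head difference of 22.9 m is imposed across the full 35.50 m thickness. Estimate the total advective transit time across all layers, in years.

1650

With flow normal to the layers, continuity requires the same specific discharge q through every layer.
Σ(b_i/K_i) = 10.5/0.840 + 11.1/1.18 + 2.60/1.03e-06 + 11.3/27.2 = 2.524e+06 d.
q = Δh / Σ(b_i/K_i) = 22.9 / 2.524e+06 = 9.072e-06 m/day.
In each layer the seepage velocity is v_i = q/n_i, so the layer transit time is t_i = b_i·n_i / q:
  layer 1 (fractured sandstone): t_1 = 10.5 × 0.10 / 9.072e-06 = 1.157e+05 d
  layer 2 (silty sand): t_2 = 11.1 × 0.14 / 9.072e-06 = 1.713e+05 d
  layer 3 (clay): t_3 = 2.60 × 0.06 / 9.072e-06 = 17196 d
  layer 4 (coarse sand): t_4 = 11.3 × 0.24 / 9.072e-06 = 2.989e+05 d
Total t = Σ t_i = 6.032e+05 days = 1651 years.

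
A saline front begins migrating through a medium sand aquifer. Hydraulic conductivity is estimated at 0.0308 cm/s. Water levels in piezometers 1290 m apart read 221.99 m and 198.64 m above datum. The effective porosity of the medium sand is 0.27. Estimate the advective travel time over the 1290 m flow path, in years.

1.98

Convert K: 0.0308 cm/s × 864 = 26.61 m/day.
Hydraulic gradient i = (221.99 − 198.64) / 1290 = 23.35 / 1290 = 0.01810.
Darcy flux q = K · i = 26.61 × 0.01810 = 0.4817 m/day.
Seepage velocity v = q / n_e = 0.4817 / 0.27 = 1.784 m/day.
Travel time t = L / v = 1290 / 1.784 = 723.1 days = 1.980 years.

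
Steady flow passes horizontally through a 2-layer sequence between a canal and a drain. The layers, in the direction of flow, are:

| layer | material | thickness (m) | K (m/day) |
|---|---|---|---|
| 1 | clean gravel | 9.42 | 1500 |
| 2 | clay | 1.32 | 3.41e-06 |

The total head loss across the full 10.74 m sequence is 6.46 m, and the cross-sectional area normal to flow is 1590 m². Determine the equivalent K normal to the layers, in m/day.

Flow is perpendicular to layering, so the layers act in series and the equivalent K is the thickness-weighted harmonic mean.
Total thickness L = 9.42 + 1.32 = 10.74 m.
Σ(b_i/K_i) = 9.42/1500 + 1.32/3.41e-06 = 3.871e+05 d.
K_eq = L / Σ(b_i/K_i) = 10.74 / 3.871e+05 = 2.774e-05 m/day.

2.77e-05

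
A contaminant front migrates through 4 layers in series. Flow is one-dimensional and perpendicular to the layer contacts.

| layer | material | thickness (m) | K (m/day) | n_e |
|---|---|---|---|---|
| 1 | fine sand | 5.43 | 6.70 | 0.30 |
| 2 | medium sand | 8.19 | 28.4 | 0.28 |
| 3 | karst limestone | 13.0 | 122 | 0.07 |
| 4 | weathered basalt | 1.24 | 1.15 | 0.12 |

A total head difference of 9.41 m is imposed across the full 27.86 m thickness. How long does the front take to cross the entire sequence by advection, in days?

1.21

With flow normal to the layers, continuity requires the same specific discharge q through every layer.
Σ(b_i/K_i) = 5.43/6.70 + 8.19/28.4 + 13.0/122 + 1.24/1.15 = 2.284 d.
q = Δh / Σ(b_i/K_i) = 9.41 / 2.284 = 4.121 m/day.
In each layer the seepage velocity is v_i = q/n_i, so the layer transit time is t_i = b_i·n_i / q:
  layer 1 (fine sand): t_1 = 5.43 × 0.30 / 4.121 = 0.3953 d
  layer 2 (medium sand): t_2 = 8.19 × 0.28 / 4.121 = 0.5565 d
  layer 3 (karst limestone): t_3 = 13.0 × 0.07 / 4.121 = 0.2208 d
  layer 4 (weathered basalt): t_4 = 1.24 × 0.12 / 4.121 = 0.03611 d
Total t = Σ t_i = 1.209 days.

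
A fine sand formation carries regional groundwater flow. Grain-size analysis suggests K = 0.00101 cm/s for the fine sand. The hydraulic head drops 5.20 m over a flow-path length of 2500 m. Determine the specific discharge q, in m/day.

0.00182

Convert K: 0.00101 cm/s × 864 = 0.8726 m/day.
Hydraulic gradient i = Δh / L = 5.20 / 2500 = 0.002080.
Specific discharge q = K · i = 0.8726 × 0.002080 = 0.001815 m/day.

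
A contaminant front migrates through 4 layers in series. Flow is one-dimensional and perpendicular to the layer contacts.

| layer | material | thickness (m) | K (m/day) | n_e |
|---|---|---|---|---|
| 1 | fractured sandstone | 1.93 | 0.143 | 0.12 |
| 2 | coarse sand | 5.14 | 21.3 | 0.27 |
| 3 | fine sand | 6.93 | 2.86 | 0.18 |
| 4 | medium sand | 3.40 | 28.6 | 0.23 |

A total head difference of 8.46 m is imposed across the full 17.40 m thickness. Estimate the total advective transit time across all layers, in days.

With flow normal to the layers, continuity requires the same specific discharge q through every layer.
Σ(b_i/K_i) = 1.93/0.143 + 5.14/21.3 + 6.93/2.86 + 3.40/28.6 = 16.28 d.
q = Δh / Σ(b_i/K_i) = 8.46 / 16.28 = 0.5197 m/day.
In each layer the seepage velocity is v_i = q/n_i, so the layer transit time is t_i = b_i·n_i / q:
  layer 1 (fractured sandstone): t_1 = 1.93 × 0.12 / 0.5197 = 0.4457 d
  layer 2 (coarse sand): t_2 = 5.14 × 0.27 / 0.5197 = 2.671 d
  layer 3 (fine sand): t_3 = 6.93 × 0.18 / 0.5197 = 2.400 d
  layer 4 (medium sand): t_4 = 3.40 × 0.23 / 0.5197 = 1.505 d
Total t = Σ t_i = 7.021 days.

7.02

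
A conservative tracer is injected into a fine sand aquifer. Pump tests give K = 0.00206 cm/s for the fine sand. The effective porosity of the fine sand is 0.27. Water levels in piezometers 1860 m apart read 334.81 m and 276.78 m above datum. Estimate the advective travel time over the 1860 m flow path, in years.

24.8

Convert K: 0.00206 cm/s × 864 = 1.780 m/day.
Hydraulic gradient i = (334.81 − 276.78) / 1860 = 58.03 / 1860 = 0.03120.
Darcy flux q = K · i = 1.780 × 0.03120 = 0.05553 m/day.
Seepage velocity v = q / n_e = 0.05553 / 0.27 = 0.2057 m/day.
Travel time t = L / v = 1860 / 0.2057 = 9044 days = 24.76 years.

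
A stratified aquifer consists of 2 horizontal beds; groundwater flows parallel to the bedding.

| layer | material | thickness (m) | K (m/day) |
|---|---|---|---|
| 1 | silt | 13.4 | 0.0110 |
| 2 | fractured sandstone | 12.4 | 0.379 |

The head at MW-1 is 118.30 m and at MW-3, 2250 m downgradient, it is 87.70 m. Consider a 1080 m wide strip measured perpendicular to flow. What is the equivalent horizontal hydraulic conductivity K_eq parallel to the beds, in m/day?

Flow is parallel to layering, so each bed carries its own Darcy discharge and the transmissivities add.
Σ(K_i·b_i) = 0.0110×13.4 + 0.379×12.4 = 4.847 m²/day.
Total thickness b = 25.80 m, so K_eq = Σ(K_i·b_i)/b = 0.1879 m/day.

0.188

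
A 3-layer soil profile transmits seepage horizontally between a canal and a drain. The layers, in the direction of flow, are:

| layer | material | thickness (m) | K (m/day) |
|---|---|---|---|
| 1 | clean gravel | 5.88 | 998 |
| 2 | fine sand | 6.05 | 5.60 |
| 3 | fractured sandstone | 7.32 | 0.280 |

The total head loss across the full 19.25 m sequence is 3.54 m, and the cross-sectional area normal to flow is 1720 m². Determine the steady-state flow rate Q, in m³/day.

Flow is perpendicular to layering, so the layers act in series and the equivalent K is the thickness-weighted harmonic mean.
Total thickness L = 5.88 + 6.05 + 7.32 = 19.25 m.
Σ(b_i/K_i) = 5.88/998 + 6.05/5.60 + 7.32/0.280 = 27.23 d.
K_eq = L / Σ(b_i/K_i) = 19.25 / 27.23 = 0.7070 m/day.
Q = K_eq · A · (Δh/L) = 0.7070 × 1720 × (3.54/19.25) = 223.6 m³/day.

224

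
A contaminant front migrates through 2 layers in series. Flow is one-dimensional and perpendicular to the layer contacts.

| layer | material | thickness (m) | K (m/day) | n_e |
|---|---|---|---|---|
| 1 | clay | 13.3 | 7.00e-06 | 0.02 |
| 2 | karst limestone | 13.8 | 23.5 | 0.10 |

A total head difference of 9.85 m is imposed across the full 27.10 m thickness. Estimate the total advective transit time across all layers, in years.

869

With flow normal to the layers, continuity requires the same specific discharge q through every layer.
Σ(b_i/K_i) = 13.3/7.00e-06 + 13.8/23.5 = 1.900e+06 d.
q = Δh / Σ(b_i/K_i) = 9.85 / 1.900e+06 = 5.184e-06 m/day.
In each layer the seepage velocity is v_i = q/n_i, so the layer transit time is t_i = b_i·n_i / q:
  layer 1 (clay): t_1 = 13.3 × 0.02 / 5.184e-06 = 51310 d
  layer 2 (karst limestone): t_2 = 13.8 × 0.10 / 5.184e-06 = 2.662e+05 d
Total t = Σ t_i = 3.175e+05 days = 869.3 years.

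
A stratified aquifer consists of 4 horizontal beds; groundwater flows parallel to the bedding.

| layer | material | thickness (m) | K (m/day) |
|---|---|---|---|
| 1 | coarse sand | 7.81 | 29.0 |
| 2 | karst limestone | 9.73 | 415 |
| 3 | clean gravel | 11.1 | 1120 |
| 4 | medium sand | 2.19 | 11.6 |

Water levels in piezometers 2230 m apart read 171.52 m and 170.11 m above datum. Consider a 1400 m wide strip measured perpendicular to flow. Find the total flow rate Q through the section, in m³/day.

14800

Flow is parallel to layering, so each bed carries its own Darcy discharge and the transmissivities add.
Σ(K_i·b_i) = 29.0×7.81 + 415×9.73 + 1120×11.1 + 11.6×2.19 = 16722 m²/day.
Hydraulic gradient i = (171.52 − 170.11) / 2230 = 1.41 / 2230 = 0.0006323.
Q = Σ(K_i·b_i) · W · i = 16722 × 1400 × 0.0006323 = 14802 m³/day.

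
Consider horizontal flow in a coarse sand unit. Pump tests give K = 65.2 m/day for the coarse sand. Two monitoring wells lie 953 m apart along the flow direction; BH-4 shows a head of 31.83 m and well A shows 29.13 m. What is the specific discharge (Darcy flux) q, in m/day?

Hydraulic gradient i = (31.83 − 29.13) / 953 = 2.7 / 953 = 0.002833.
Specific discharge q = K · i = 65.20 × 0.002833 = 0.1847 m/day.

0.185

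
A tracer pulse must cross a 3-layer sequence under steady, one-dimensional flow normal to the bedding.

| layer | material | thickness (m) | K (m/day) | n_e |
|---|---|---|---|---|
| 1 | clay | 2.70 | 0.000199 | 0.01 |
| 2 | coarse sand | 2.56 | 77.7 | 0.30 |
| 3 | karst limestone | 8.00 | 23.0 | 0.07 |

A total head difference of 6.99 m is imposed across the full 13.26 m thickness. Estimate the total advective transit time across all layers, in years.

7.20

With flow normal to the layers, continuity requires the same specific discharge q through every layer.
Σ(b_i/K_i) = 2.70/0.000199 + 2.56/77.7 + 8.00/23.0 = 13568 d.
q = Δh / Σ(b_i/K_i) = 6.99 / 13568 = 0.0005152 m/day.
In each layer the seepage velocity is v_i = q/n_i, so the layer transit time is t_i = b_i·n_i / q:
  layer 1 (clay): t_1 = 2.70 × 0.01 / 0.0005152 = 52.41 d
  layer 2 (coarse sand): t_2 = 2.56 × 0.30 / 0.0005152 = 1491 d
  layer 3 (karst limestone): t_3 = 8.00 × 0.07 / 0.0005152 = 1087 d
Total t = Σ t_i = 2630 days = 7.201 years.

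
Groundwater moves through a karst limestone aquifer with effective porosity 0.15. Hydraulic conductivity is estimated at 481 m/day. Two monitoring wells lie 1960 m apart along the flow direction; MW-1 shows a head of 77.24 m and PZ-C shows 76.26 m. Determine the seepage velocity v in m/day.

1.60

Hydraulic gradient i = (77.24 − 76.26) / 1960 = 0.98 / 1960 = 0.0005000.
Darcy flux q = K · i = 481.0 × 0.0005000 = 0.2405 m/day.
Seepage velocity v = q / n_e = 0.2405 / 0.15 = 1.603 m/day.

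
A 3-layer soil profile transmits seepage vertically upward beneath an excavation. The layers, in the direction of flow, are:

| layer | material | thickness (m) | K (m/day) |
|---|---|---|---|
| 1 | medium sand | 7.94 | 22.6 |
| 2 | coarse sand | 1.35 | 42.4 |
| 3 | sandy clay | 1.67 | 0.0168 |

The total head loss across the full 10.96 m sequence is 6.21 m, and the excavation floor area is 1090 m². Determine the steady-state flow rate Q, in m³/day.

Flow is perpendicular to layering, so the layers act in series and the equivalent K is the thickness-weighted harmonic mean.
Total thickness L = 7.94 + 1.35 + 1.67 = 10.96 m.
Σ(b_i/K_i) = 7.94/22.6 + 1.35/42.4 + 1.67/0.0168 = 99.79 d.
K_eq = L / Σ(b_i/K_i) = 10.96 / 99.79 = 0.1098 m/day.
Q = K_eq · A · (Δh/L) = 0.1098 × 1090 × (6.21/10.96) = 67.83 m³/day.

67.8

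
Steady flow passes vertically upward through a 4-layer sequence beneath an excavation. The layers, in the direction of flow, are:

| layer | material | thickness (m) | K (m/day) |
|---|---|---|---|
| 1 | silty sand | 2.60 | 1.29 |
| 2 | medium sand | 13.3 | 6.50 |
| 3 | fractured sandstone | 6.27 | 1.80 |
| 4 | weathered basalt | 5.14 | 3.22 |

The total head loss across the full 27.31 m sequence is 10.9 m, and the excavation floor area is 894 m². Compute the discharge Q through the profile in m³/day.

Flow is perpendicular to layering, so the layers act in series and the equivalent K is the thickness-weighted harmonic mean.
Total thickness L = 2.60 + 13.3 + 6.27 + 5.14 = 27.31 m.
Σ(b_i/K_i) = 2.60/1.29 + 13.3/6.50 + 6.27/1.80 + 5.14/3.22 = 9.141 d.
K_eq = L / Σ(b_i/K_i) = 27.31 / 9.141 = 2.988 m/day.
Q = K_eq · A · (Δh/L) = 2.988 × 894 × (10.9/27.31) = 1066 m³/day.

1070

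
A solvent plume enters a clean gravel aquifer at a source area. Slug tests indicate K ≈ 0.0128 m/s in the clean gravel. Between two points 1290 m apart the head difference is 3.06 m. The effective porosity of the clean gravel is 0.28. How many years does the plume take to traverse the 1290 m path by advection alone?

Convert K: 0.0128 m/s × 86400 = 1106 m/day.
Hydraulic gradient i = Δh / L = 3.06 / 1290 = 0.002372.
Darcy flux q = K · i = 1106 × 0.002372 = 2.623 m/day.
Seepage velocity v = q / n_e = 2.623 / 0.28 = 9.369 m/day.
Travel time t = L / v = 1290 / 9.369 = 137.7 days = 0.3770 years.

0.377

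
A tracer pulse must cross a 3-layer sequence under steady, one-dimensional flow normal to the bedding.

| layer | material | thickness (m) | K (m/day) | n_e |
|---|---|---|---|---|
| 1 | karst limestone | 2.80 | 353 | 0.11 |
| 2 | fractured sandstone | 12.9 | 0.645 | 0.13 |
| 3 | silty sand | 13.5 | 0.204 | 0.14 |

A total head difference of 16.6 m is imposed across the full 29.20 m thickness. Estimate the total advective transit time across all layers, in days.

With flow normal to the layers, continuity requires the same specific discharge q through every layer.
Σ(b_i/K_i) = 2.80/353 + 12.9/0.645 + 13.5/0.204 = 86.18 d.
q = Δh / Σ(b_i/K_i) = 16.6 / 86.18 = 0.1926 m/day.
In each layer the seepage velocity is v_i = q/n_i, so the layer transit time is t_i = b_i·n_i / q:
  layer 1 (karst limestone): t_1 = 2.80 × 0.11 / 0.1926 = 1.599 d
  layer 2 (fractured sandstone): t_2 = 12.9 × 0.13 / 0.1926 = 8.707 d
  layer 3 (silty sand): t_3 = 13.5 × 0.14 / 0.1926 = 9.813 d
Total t = Σ t_i = 20.12 days.

20.1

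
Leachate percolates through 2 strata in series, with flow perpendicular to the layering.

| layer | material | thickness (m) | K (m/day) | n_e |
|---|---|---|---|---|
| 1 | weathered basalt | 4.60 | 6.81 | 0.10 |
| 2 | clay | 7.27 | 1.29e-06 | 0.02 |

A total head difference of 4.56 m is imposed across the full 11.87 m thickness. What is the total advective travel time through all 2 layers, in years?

With flow normal to the layers, continuity requires the same specific discharge q through every layer.
Σ(b_i/K_i) = 4.60/6.81 + 7.27/1.29e-06 = 5.636e+06 d.
q = Δh / Σ(b_i/K_i) = 4.56 / 5.636e+06 = 8.091e-07 m/day.
In each layer the seepage velocity is v_i = q/n_i, so the layer transit time is t_i = b_i·n_i / q:
  layer 1 (weathered basalt): t_1 = 4.60 × 0.10 / 8.091e-07 = 5.685e+05 d
  layer 2 (clay): t_2 = 7.27 × 0.02 / 8.091e-07 = 1.797e+05 d
Total t = Σ t_i = 7.482e+05 days = 2048 years.

2050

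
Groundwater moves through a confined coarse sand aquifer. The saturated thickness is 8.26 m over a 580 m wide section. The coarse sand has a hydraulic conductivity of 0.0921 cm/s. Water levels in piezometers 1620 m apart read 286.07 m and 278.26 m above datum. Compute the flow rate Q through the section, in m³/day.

1840

Convert K: 0.0921 cm/s × 864 = 79.57 m/day.
Cross-sectional area A = 580 × 8.26 = 4791 m².
Hydraulic gradient i = (286.07 − 278.26) / 1620 = 7.81 / 1620 = 0.004821.
Darcy's law: Q = K · A · i = 79.57 × 4791 × 0.004821 = 1838 m³/day.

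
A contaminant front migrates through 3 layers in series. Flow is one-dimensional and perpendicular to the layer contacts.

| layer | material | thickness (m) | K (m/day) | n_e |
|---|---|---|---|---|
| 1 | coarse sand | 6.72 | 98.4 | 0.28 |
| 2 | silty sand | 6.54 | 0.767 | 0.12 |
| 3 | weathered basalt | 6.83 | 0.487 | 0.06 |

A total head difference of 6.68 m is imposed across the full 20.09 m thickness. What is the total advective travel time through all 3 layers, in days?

With flow normal to the layers, continuity requires the same specific discharge q through every layer.
Σ(b_i/K_i) = 6.72/98.4 + 6.54/0.767 + 6.83/0.487 = 22.62 d.
q = Δh / Σ(b_i/K_i) = 6.68 / 22.62 = 0.2953 m/day.
In each layer the seepage velocity is v_i = q/n_i, so the layer transit time is t_i = b_i·n_i / q:
  layer 1 (coarse sand): t_1 = 6.72 × 0.28 / 0.2953 = 6.371 d
  layer 2 (silty sand): t_2 = 6.54 × 0.12 / 0.2953 = 2.657 d
  layer 3 (weathered basalt): t_3 = 6.83 × 0.06 / 0.2953 = 1.388 d
Total t = Σ t_i = 10.42 days.

10.4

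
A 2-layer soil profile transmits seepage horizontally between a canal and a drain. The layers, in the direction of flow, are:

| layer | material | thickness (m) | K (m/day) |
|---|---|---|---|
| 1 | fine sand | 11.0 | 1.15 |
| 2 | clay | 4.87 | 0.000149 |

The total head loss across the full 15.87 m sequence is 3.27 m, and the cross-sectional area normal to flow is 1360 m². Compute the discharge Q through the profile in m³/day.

0.136

Flow is perpendicular to layering, so the layers act in series and the equivalent K is the thickness-weighted harmonic mean.
Total thickness L = 11.0 + 4.87 = 15.87 m.
Σ(b_i/K_i) = 11.0/1.15 + 4.87/0.000149 = 32694 d.
K_eq = L / Σ(b_i/K_i) = 15.87 / 32694 = 0.0004854 m/day.
Q = K_eq · A · (Δh/L) = 0.0004854 × 1360 × (3.27/15.87) = 0.1360 m³/day.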